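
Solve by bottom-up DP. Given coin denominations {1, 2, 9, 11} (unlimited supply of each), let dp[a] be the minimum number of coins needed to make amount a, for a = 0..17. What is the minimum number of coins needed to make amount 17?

 a  0  1  2  3  4  5  6  7  8  9 10 11 12 13 14 15 16 17
dp  0  1  1  2  2  3  3  4  4  1  2  1  2  2  3  3  4  4

4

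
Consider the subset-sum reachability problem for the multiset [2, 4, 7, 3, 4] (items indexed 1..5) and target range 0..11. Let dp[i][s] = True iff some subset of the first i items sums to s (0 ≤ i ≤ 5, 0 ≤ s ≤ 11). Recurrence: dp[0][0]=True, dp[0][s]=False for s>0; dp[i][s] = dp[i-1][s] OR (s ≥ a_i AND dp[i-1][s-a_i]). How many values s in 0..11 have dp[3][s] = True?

7

i\s   0   1   2   3   4   5   6   7   8   9  10  11
  0   T   F   F   F   F   F   F   F   F   F   F   F
  1   T   F   T   F   F   F   F   F   F   F   F   F
  2   T   F   T   F   T   F   T   F   F   F   F   F
  3   T   F   T   F   T   F   T   T   F   T   F   T
  4   T   F   T   T   T   T   T   T   F   T   T   T
  5   T   F   T   T   T   T   T   T   T   T   T   T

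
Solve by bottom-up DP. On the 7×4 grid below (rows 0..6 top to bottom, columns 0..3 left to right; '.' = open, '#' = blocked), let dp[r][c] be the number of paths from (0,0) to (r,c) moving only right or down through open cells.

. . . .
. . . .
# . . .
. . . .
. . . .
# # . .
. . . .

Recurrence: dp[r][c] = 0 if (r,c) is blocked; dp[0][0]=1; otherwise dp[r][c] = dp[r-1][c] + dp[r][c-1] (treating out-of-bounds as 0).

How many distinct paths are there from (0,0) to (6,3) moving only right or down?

r\c   0   1   2   3
  0   1   1   1   1
  1   1   2   3   4
  2   0   2   5   9
  3   0   2   7  16
  4   0   2   9  25
  5   0   0   9  34
  6   0   0   9  43

43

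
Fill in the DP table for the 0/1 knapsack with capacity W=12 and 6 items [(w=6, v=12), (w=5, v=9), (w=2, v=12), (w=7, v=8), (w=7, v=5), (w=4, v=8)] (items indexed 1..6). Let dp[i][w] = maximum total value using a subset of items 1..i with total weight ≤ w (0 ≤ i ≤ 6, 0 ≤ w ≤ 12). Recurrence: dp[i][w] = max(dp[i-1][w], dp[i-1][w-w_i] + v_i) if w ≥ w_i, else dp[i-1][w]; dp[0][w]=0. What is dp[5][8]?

i\w   0   1   2   3   4   5   6   7   8   9  10  11  12
  0   0   0   0   0   0   0   0   0   0   0   0   0   0
  1   0   0   0   0   0   0  12  12  12  12  12  12  12
  2   0   0   0   0   0   9  12  12  12  12  12  21  21
  3   0   0  12  12  12  12  12  21  24  24  24  24  24
  4   0   0  12  12  12  12  12  21  24  24  24  24  24
  5   0   0  12  12  12  12  12  21  24  24  24  24  24
  6   0   0  12  12  12  12  20  21  24  24  24  29  32

24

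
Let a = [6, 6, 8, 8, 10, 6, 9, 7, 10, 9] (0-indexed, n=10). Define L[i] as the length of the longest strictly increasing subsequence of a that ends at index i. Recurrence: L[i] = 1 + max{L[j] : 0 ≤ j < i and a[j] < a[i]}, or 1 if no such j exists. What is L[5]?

   i    0    1    2    3    4    5    6    7    8    9
a[i]    6    6    8    8   10    6    9    7   10    9
L[i]    1    1    2    2    3    1    3    2    4    3

1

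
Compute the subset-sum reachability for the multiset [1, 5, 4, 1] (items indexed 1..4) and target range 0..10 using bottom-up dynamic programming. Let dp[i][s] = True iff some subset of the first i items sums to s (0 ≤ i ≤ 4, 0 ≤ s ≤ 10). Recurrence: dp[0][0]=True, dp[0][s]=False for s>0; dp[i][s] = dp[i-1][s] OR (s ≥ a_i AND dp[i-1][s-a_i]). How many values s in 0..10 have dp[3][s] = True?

7

i\s   0   1   2   3   4   5   6   7   8   9  10
  0   T   F   F   F   F   F   F   F   F   F   F
  1   T   T   F   F   F   F   F   F   F   F   F
  2   T   T   F   F   F   T   T   F   F   F   F
  3   T   T   F   F   T   T   T   F   F   T   T
  4   T   T   T   F   T   T   T   T   F   T   T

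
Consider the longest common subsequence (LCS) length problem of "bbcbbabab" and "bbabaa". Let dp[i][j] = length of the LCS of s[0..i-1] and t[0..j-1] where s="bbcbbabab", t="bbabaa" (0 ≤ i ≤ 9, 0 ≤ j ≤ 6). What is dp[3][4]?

   ''  b  b  a  b  a  a
''  0  0  0  0  0  0  0
 b  0  1  1  1  1  1  1
 b  0  1  2  2  2  2  2
 c  0  1  2  2  2  2  2
 b  0  1  2  2  3  3  3
 b  0  1  2  2  3  3  3
 a  0  1  2  3  3  4  4
 b  0  1  2  3  4  4  4
 a  0  1  2  3  4  5  5
 b  0  1  2  3  4  5  5

2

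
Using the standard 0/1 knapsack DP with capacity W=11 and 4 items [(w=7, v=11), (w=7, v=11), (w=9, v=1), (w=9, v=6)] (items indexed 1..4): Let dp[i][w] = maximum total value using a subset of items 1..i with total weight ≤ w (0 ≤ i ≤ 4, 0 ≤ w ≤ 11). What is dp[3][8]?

11

i\w   0   1   2   3   4   5   6   7   8   9  10  11
  0   0   0   0   0   0   0   0   0   0   0   0   0
  1   0   0   0   0   0   0   0  11  11  11  11  11
  2   0   0   0   0   0   0   0  11  11  11  11  11
  3   0   0   0   0   0   0   0  11  11  11  11  11
  4   0   0   0   0   0   0   0  11  11  11  11  11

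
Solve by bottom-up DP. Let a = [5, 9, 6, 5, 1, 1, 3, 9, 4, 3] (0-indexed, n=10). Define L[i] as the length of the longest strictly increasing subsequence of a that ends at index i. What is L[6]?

   i    0    1    2    3    4    5    6    7    8    9
a[i]    5    9    6    5    1    1    3    9    4    3
L[i]    1    2    2    1    1    1    2    3    3    2

2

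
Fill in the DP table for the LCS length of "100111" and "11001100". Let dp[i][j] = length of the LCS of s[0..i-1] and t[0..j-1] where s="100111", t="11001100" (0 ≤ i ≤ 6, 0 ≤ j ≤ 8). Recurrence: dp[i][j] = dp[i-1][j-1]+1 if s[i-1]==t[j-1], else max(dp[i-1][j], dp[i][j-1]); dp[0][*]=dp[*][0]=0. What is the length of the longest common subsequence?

5

   ''  1  1  0  0  1  1  0  0
''  0  0  0  0  0  0  0  0  0
 1  0  1  1  1  1  1  1  1  1
 0  0  1  1  2  2  2  2  2  2
 0  0  1  1  2  3  3  3  3  3
 1  0  1  2  2  3  4  4  4  4
 1  0  1  2  2  3  4  5  5  5
 1  0  1  2  2  3  4  5  5  5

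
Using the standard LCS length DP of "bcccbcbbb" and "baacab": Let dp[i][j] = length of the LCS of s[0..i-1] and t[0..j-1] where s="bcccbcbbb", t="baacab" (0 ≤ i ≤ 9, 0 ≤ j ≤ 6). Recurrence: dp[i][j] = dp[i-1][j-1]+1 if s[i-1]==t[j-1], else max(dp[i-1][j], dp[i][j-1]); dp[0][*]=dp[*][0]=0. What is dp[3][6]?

   ''  b  a  a  c  a  b
''  0  0  0  0  0  0  0
 b  0  1  1  1  1  1  1
 c  0  1  1  1  2  2  2
 c  0  1  1  1  2  2  2
 c  0  1  1  1  2  2  2
 b  0  1  1  1  2  2  3
 c  0  1  1  1  2  2  3
 b  0  1  1  1  2  2  3
 b  0  1  1  1  2  2  3
 b  0  1  1  1  2  2  3

2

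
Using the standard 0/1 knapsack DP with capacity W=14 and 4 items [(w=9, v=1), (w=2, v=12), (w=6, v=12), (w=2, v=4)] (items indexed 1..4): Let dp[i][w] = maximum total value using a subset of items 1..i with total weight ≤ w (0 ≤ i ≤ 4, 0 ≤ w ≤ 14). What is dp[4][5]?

i\w   0   1   2   3   4   5   6   7   8   9  10  11  12  13  14
  0   0   0   0   0   0   0   0   0   0   0   0   0   0   0   0
  1   0   0   0   0   0   0   0   0   0   1   1   1   1   1   1
  2   0   0  12  12  12  12  12  12  12  12  12  13  13  13  13
  3   0   0  12  12  12  12  12  12  24  24  24  24  24  24  24
  4   0   0  12  12  16  16  16  16  24  24  28  28  28  28  28

16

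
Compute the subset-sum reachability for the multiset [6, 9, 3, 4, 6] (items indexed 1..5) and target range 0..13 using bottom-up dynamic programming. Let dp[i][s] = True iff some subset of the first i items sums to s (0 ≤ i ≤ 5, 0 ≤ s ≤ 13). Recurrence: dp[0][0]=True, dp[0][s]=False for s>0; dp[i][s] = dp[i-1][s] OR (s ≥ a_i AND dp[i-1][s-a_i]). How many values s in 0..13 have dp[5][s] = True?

9

i\s   0   1   2   3   4   5   6   7   8   9  10  11  12  13
  0   T   F   F   F   F   F   F   F   F   F   F   F   F   F
  1   T   F   F   F   F   F   T   F   F   F   F   F   F   F
  2   T   F   F   F   F   F   T   F   F   T   F   F   F   F
  3   T   F   F   T   F   F   T   F   F   T   F   F   T   F
  4   T   F   F   T   T   F   T   T   F   T   T   F   T   T
  5   T   F   F   T   T   F   T   T   F   T   T   F   T   T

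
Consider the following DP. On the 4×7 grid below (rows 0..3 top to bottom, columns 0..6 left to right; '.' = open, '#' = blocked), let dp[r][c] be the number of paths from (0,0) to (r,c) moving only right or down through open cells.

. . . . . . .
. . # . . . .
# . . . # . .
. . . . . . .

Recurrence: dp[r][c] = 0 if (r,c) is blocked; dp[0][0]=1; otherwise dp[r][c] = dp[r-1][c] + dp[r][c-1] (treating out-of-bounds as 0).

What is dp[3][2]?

4

r\c   0   1   2   3   4   5   6
  0   1   1   1   1   1   1   1
  1   1   2   0   1   2   3   4
  2   0   2   2   3   0   3   7
  3   0   2   4   7   7  10  17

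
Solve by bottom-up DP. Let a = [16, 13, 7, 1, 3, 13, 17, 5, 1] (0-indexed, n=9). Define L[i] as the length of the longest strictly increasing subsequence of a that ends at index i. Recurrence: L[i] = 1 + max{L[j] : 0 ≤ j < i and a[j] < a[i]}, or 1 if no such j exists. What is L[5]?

   i    0    1    2    3    4    5    6    7    8
a[i]   16   13    7    1    3   13   17    5    1
L[i]    1    1    1    1    2    3    4    3    1

3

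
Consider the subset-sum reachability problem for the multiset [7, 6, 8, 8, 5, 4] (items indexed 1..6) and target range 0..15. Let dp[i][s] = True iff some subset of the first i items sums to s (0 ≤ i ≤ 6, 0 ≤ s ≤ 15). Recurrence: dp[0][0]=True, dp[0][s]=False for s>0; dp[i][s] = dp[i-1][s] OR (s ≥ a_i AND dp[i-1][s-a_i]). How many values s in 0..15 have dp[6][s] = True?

i\s   0   1   2   3   4   5   6   7   8   9  10  11  12  13  14  15
  0   T   F   F   F   F   F   F   F   F   F   F   F   F   F   F   F
  1   T   F   F   F   F   F   F   T   F   F   F   F   F   F   F   F
  2   T   F   F   F   F   F   T   T   F   F   F   F   F   T   F   F
  3   T   F   F   F   F   F   T   T   T   F   F   F   F   T   T   T
  4   T   F   F   F   F   F   T   T   T   F   F   F   F   T   T   T
  5   T   F   F   F   F   T   T   T   T   F   F   T   T   T   T   T
  6   T   F   F   F   T   T   T   T   T   T   T   T   T   T   T   T

13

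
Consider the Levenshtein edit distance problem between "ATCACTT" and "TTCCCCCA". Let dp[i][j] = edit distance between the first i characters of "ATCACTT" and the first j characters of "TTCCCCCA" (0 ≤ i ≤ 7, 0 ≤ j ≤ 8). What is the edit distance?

5

   ''  T  T  C  C  C  C  C  A
''  0  1  2  3  4  5  6  7  8
 A  1  1  2  3  4  5  6  7  7
 T  2  1  1  2  3  4  5  6  7
 C  3  2  2  1  2  3  4  5  6
 A  4  3  3  2  2  3  4  5  5
 C  5  4  4  3  2  2  3  4  5
 T  6  5  4  4  3  3  3  4  5
 T  7  6  5  5  4  4  4  4  5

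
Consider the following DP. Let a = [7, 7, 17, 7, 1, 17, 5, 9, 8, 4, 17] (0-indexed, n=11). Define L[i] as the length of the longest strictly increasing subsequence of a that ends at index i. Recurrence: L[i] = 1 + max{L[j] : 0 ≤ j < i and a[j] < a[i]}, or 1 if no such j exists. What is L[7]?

3

   i    0    1    2    3    4    5    6    7    8    9   10
a[i]    7    7   17    7    1   17    5    9    8    4   17
L[i]    1    1    2    1    1    2    2    3    3    2    4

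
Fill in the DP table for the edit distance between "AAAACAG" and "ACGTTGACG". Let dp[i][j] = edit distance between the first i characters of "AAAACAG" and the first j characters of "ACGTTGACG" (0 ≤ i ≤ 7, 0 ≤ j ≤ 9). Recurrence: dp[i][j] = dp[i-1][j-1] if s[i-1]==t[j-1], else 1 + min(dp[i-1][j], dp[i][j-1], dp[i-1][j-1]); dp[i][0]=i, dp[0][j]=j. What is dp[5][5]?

4

   ''  A  C  G  T  T  G  A  C  G
''  0  1  2  3  4  5  6  7  8  9
 A  1  0  1  2  3  4  5  6  7  8
 A  2  1  1  2  3  4  5  5  6  7
 A  3  2  2  2  3  4  5  5  6  7
 A  4  3  3  3  3  4  5  5  6  7
 C  5  4  3  4  4  4  5  6  5  6
 A  6  5  4  4  5  5  5  5  6  6
 G  7  6  5  4  5  6  5  6  6  6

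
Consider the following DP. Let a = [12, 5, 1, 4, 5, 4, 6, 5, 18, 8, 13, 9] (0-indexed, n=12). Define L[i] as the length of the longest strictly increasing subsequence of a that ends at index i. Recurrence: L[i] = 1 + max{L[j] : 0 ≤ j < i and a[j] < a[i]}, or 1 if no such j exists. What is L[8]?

5

   i    0    1    2    3    4    5    6    7    8    9   10   11
a[i]   12    5    1    4    5    4    6    5   18    8   13    9
L[i]    1    1    1    2    3    2    4    3    5    5    6    6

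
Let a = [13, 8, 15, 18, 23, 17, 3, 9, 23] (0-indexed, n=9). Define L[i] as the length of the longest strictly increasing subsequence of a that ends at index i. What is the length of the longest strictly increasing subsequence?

4

   i    0    1    2    3    4    5    6    7    8
a[i]   13    8   15   18   23   17    3    9   23
L[i]    1    1    2    3    4    3    1    2    4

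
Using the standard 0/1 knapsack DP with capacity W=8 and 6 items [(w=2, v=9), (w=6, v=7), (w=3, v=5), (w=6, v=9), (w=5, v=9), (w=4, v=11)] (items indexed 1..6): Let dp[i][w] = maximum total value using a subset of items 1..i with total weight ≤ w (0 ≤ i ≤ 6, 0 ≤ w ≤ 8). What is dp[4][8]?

i\w   0   1   2   3   4   5   6   7   8
  0   0   0   0   0   0   0   0   0   0
  1   0   0   9   9   9   9   9   9   9
  2   0   0   9   9   9   9   9   9  16
  3   0   0   9   9   9  14  14  14  16
  4   0   0   9   9   9  14  14  14  18
  5   0   0   9   9   9  14  14  18  18
  6   0   0   9   9  11  14  20  20  20

18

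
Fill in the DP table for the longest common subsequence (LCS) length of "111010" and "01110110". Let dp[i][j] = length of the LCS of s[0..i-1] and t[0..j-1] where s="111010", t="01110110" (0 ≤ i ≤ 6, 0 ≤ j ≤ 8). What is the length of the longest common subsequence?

   ''  0  1  1  1  0  1  1  0
''  0  0  0  0  0  0  0  0  0
 1  0  0  1  1  1  1  1  1  1
 1  0  0  1  2  2  2  2  2  2
 1  0  0  1  2  3  3  3  3  3
 0  0  1  1  2  3  4  4  4  4
 1  0  1  2  2  3  4  5  5  5
 0  0  1  2  2  3  4  5  5  6

6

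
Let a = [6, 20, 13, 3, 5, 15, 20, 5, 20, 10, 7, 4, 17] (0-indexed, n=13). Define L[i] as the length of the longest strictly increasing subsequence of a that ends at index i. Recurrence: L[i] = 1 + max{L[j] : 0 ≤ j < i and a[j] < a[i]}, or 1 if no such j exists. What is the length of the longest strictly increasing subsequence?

4

   i    0    1    2    3    4    5    6    7    8    9   10   11   12
a[i]    6   20   13    3    5   15   20    5   20   10    7    4   17
L[i]    1    2    2    1    2    3    4    2    4    3    3    2    4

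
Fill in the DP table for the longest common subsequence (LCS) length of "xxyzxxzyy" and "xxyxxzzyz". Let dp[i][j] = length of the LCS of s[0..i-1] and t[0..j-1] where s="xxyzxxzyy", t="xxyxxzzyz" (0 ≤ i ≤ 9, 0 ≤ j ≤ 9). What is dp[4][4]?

   ''  x  x  y  x  x  z  z  y  z
''  0  0  0  0  0  0  0  0  0  0
 x  0  1  1  1  1  1  1  1  1  1
 x  0  1  2  2  2  2  2  2  2  2
 y  0  1  2  3  3  3  3  3  3  3
 z  0  1  2  3  3  3  4  4  4  4
 x  0  1  2  3  4  4  4  4  4  4
 x  0  1  2  3  4  5  5  5  5  5
 z  0  1  2  3  4  5  6  6  6  6
 y  0  1  2  3  4  5  6  6  7  7
 y  0  1  2  3  4  5  6  6  7  7

3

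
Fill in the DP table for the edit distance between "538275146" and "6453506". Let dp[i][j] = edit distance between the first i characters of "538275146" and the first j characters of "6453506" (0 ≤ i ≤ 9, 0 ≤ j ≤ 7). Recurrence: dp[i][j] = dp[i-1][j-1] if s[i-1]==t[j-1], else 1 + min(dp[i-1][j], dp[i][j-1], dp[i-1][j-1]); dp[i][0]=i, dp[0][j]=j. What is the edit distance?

   ''  6  4  5  3  5  0  6
''  0  1  2  3  4  5  6  7
 5  1  1  2  2  3  4  5  6
 3  2  2  2  3  2  3  4  5
 8  3  3  3  3  3  3  4  5
 2  4  4  4  4  4  4  4  5
 7  5  5  5  5  5  5  5  5
 5  6  6  6  5  6  5  6  6
 1  7  7  7  6  6  6  6  7
 4  8  8  7  7  7  7  7  7
 6  9  8  8  8  8  8  8  7

7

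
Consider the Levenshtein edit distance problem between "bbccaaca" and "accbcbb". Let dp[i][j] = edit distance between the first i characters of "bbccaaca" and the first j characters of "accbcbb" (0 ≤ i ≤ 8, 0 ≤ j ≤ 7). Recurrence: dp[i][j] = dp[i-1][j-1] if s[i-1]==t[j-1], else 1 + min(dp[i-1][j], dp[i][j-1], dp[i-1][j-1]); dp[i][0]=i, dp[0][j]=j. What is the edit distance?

6

   ''  a  c  c  b  c  b  b
''  0  1  2  3  4  5  6  7
 b  1  1  2  3  3  4  5  6
 b  2  2  2  3  3  4  4  5
 c  3  3  2  2  3  3  4  5
 c  4  4  3  2  3  3  4  5
 a  5  4  4  3  3  4  4  5
 a  6  5  5  4  4  4  5  5
 c  7  6  5  5  5  4  5  6
 a  8  7  6  6  6  5  5  6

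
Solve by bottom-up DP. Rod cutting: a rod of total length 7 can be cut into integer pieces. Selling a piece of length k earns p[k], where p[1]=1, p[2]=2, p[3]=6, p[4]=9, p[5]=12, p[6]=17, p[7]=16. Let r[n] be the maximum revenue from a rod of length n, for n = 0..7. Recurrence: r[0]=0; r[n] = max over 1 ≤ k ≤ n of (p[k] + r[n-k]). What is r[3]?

6

   n    0    1    2    3    4    5    6    7
r[n]    0    1    2    6    9   12   17   18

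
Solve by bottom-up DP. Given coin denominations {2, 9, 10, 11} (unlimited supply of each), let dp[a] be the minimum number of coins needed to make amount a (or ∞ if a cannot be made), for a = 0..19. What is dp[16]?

 a  0  1  2  3  4  5  6  7  8  9 10 11 12 13 14 15 16 17 18 19
dp  0  -  1  -  2  -  3  -  4  1  1  1  2  2  3  3  4  4  2  2
(- denotes ∞ / unreachable)

4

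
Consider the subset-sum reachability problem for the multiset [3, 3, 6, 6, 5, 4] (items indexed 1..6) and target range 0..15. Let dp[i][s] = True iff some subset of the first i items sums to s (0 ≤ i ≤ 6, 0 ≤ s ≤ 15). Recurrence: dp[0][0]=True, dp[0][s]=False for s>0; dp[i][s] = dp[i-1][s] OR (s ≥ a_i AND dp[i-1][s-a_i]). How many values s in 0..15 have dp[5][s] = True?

i\s   0   1   2   3   4   5   6   7   8   9  10  11  12  13  14  15
  0   T   F   F   F   F   F   F   F   F   F   F   F   F   F   F   F
  1   T   F   F   T   F   F   F   F   F   F   F   F   F   F   F   F
  2   T   F   F   T   F   F   T   F   F   F   F   F   F   F   F   F
  3   T   F   F   T   F   F   T   F   F   T   F   F   T   F   F   F
  4   T   F   F   T   F   F   T   F   F   T   F   F   T   F   F   T
  5   T   F   F   T   F   T   T   F   T   T   F   T   T   F   T   T
  6   T   F   F   T   T   T   T   T   T   T   T   T   T   T   T   T

10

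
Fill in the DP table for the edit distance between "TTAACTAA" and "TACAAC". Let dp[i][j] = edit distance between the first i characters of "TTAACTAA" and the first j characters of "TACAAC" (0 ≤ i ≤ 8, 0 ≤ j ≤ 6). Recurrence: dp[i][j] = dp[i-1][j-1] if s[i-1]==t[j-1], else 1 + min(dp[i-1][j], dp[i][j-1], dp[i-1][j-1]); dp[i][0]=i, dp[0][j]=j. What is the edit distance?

   ''  T  A  C  A  A  C
''  0  1  2  3  4  5  6
 T  1  0  1  2  3  4  5
 T  2  1  1  2  3  4  5
 A  3  2  1  2  2  3  4
 A  4  3  2  2  2  2  3
 C  5  4  3  2  3  3  2
 T  6  5  4  3  3  4  3
 A  7  6  5  4  3  3  4
 A  8  7  6  5  4  3  4

4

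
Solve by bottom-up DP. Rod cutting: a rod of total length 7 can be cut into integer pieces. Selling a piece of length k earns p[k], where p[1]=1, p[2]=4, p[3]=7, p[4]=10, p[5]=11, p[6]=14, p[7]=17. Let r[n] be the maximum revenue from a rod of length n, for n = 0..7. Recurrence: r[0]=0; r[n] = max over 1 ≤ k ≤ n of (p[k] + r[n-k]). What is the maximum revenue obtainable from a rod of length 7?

17

   n    0    1    2    3    4    5    6    7
r[n]    0    1    4    7   10   11   14   17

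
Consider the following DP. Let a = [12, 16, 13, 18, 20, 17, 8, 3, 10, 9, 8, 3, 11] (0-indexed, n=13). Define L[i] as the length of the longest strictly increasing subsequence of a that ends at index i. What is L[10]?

   i    0    1    2    3    4    5    6    7    8    9   10   11   12
a[i]   12   16   13   18   20   17    8    3   10    9    8    3   11
L[i]    1    2    2    3    4    3    1    1    2    2    2    1    3

2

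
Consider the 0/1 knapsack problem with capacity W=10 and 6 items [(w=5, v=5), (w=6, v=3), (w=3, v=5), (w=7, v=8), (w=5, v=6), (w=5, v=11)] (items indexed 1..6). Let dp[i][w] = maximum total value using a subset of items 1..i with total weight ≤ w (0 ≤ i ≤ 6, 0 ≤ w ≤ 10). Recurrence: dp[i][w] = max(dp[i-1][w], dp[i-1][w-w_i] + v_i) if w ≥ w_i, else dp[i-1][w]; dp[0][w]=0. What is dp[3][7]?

5

i\w   0   1   2   3   4   5   6   7   8   9  10
  0   0   0   0   0   0   0   0   0   0   0   0
  1   0   0   0   0   0   5   5   5   5   5   5
  2   0   0   0   0   0   5   5   5   5   5   5
  3   0   0   0   5   5   5   5   5  10  10  10
  4   0   0   0   5   5   5   5   8  10  10  13
  5   0   0   0   5   5   6   6   8  11  11  13
  6   0   0   0   5   5  11  11  11  16  16  17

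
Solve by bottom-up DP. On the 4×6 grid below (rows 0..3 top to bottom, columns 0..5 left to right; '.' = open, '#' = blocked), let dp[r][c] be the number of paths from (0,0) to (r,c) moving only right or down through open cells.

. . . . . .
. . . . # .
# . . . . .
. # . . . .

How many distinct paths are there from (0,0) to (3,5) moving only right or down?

33

r\c   0   1   2   3   4   5
  0   1   1   1   1   1   1
  1   1   2   3   4   0   1
  2   0   2   5   9   9  10
  3   0   0   5  14  23  33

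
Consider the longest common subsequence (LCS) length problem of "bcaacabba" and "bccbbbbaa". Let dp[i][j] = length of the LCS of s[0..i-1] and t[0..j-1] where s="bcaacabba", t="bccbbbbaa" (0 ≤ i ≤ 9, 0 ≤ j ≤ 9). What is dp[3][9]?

   ''  b  c  c  b  b  b  b  a  a
''  0  0  0  0  0  0  0  0  0  0
 b  0  1  1  1  1  1  1  1  1  1
 c  0  1  2  2  2  2  2  2  2  2
 a  0  1  2  2  2  2  2  2  3  3
 a  0  1  2  2  2  2  2  2  3  4
 c  0  1  2  3  3  3  3  3  3  4
 a  0  1  2  3  3  3  3  3  4  4
 b  0  1  2  3  4  4  4  4  4  4
 b  0  1  2  3  4  5  5  5  5  5
 a  0  1  2  3  4  5  5  5  6  6

3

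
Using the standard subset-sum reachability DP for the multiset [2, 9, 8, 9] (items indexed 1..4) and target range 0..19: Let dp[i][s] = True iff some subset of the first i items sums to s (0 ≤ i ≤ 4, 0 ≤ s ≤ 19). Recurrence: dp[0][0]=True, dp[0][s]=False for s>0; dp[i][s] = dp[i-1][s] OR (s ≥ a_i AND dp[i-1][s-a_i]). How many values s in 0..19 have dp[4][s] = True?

i\s   0   1   2   3   4   5   6   7   8   9  10  11  12  13  14  15  16  17  18  19
  0   T   F   F   F   F   F   F   F   F   F   F   F   F   F   F   F   F   F   F   F
  1   T   F   T   F   F   F   F   F   F   F   F   F   F   F   F   F   F   F   F   F
  2   T   F   T   F   F   F   F   F   F   T   F   T   F   F   F   F   F   F   F   F
  3   T   F   T   F   F   F   F   F   T   T   T   T   F   F   F   F   F   T   F   T
  4   T   F   T   F   F   F   F   F   T   T   T   T   F   F   F   F   F   T   T   T

9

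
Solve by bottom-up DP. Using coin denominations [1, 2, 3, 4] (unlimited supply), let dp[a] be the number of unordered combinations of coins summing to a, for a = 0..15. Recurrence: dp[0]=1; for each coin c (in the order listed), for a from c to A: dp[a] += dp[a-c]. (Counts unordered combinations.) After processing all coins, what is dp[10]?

23

after  coin     0     1     2     3     4     5     6     7     8     9    10    11    12    13    14    15
          1     1     1     1     1     1     1     1     1     1     1     1     1     1     1     1     1
          2     1     1     2     2     3     3     4     4     5     5     6     6     7     7     8     8
          3     1     1     2     3     4     5     7     8    10    12    14    16    19    21    24    27
          4     1     1     2     3     5     6     9    11    15    18    23    27    34    39    47    54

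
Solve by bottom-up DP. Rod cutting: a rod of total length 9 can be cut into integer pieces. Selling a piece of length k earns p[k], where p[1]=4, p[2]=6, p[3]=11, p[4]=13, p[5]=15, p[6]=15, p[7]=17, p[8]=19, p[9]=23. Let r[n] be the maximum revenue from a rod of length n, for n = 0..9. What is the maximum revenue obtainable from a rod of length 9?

36

   n    0    1    2    3    4    5    6    7    8    9
r[n]    0    4    8   12   16   20   24   28   32   36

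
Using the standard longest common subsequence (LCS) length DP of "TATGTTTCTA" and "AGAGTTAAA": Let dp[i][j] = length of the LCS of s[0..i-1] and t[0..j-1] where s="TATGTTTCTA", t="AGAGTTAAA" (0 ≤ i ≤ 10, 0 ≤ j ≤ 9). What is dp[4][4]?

   ''  A  G  A  G  T  T  A  A  A
''  0  0  0  0  0  0  0  0  0  0
 T  0  0  0  0  0  1  1  1  1  1
 A  0  1  1  1  1  1  1  2  2  2
 T  0  1  1  1  1  2  2  2  2  2
 G  0  1  2  2  2  2  2  2  2  2
 T  0  1  2  2  2  3  3  3  3  3
 T  0  1  2  2  2  3  4  4  4  4
 T  0  1  2  2  2  3  4  4  4  4
 C  0  1  2  2  2  3  4  4  4  4
 T  0  1  2  2  2  3  4  4  4  4
 A  0  1  2  3  3  3  4  5  5  5

2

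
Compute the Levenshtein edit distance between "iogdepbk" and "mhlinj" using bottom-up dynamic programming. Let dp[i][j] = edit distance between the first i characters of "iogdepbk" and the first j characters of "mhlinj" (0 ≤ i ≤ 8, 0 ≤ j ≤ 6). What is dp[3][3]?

   ''  m  h  l  i  n  j
''  0  1  2  3  4  5  6
 i  1  1  2  3  3  4  5
 o  2  2  2  3  4  4  5
 g  3  3  3  3  4  5  5
 d  4  4  4  4  4  5  6
 e  5  5  5  5  5  5  6
 p  6  6  6  6  6  6  6
 b  7  7  7  7  7  7  7
 k  8  8  8  8  8  8  8

3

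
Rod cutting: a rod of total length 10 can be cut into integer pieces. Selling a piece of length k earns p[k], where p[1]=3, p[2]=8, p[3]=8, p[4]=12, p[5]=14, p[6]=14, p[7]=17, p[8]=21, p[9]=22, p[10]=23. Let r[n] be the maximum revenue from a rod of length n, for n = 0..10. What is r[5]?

   n    0    1    2    3    4    5    6    7    8    9   10
r[n]    0    3    8   11   16   19   24   27   32   35   40

19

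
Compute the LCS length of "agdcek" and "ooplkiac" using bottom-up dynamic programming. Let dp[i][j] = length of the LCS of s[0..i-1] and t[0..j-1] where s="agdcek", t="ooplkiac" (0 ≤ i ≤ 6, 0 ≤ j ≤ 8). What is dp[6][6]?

1

   ''  o  o  p  l  k  i  a  c
''  0  0  0  0  0  0  0  0  0
 a  0  0  0  0  0  0  0  1  1
 g  0  0  0  0  0  0  0  1  1
 d  0  0  0  0  0  0  0  1  1
 c  0  0  0  0  0  0  0  1  2
 e  0  0  0  0  0  0  0  1  2
 k  0  0  0  0  0  1  1  1  2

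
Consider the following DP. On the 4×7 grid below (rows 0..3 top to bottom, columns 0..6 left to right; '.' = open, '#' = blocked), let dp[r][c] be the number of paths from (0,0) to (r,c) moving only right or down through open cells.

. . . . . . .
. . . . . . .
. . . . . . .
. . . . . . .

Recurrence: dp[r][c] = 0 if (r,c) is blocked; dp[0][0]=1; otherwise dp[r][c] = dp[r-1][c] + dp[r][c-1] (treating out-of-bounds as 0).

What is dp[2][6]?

r\c   0   1   2   3   4   5   6
  0   1   1   1   1   1   1   1
  1   1   2   3   4   5   6   7
  2   1   3   6  10  15  21  28
  3   1   4  10  20  35  56  84

28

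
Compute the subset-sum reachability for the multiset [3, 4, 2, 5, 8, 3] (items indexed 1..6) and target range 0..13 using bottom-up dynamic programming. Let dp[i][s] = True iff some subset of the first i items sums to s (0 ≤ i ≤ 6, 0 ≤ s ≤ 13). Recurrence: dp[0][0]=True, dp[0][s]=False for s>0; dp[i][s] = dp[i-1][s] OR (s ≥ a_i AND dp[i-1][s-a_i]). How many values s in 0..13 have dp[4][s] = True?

i\s   0   1   2   3   4   5   6   7   8   9  10  11  12  13
  0   T   F   F   F   F   F   F   F   F   F   F   F   F   F
  1   T   F   F   T   F   F   F   F   F   F   F   F   F   F
  2   T   F   F   T   T   F   F   T   F   F   F   F   F   F
  3   T   F   T   T   T   T   T   T   F   T   F   F   F   F
  4   T   F   T   T   T   T   T   T   T   T   T   T   T   F
  5   T   F   T   T   T   T   T   T   T   T   T   T   T   T
  6   T   F   T   T   T   T   T   T   T   T   T   T   T   T

12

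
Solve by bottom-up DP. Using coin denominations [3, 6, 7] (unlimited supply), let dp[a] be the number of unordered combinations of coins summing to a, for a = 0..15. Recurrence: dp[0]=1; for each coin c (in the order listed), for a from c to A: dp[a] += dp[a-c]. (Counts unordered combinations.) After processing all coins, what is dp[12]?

after  coin     0     1     2     3     4     5     6     7     8     9    10    11    12    13    14    15
          3     1     0     0     1     0     0     1     0     0     1     0     0     1     0     0     1
          6     1     0     0     1     0     0     2     0     0     2     0     0     3     0     0     3
          7     1     0     0     1     0     0     2     1     0     2     1     0     3     2     1     3

3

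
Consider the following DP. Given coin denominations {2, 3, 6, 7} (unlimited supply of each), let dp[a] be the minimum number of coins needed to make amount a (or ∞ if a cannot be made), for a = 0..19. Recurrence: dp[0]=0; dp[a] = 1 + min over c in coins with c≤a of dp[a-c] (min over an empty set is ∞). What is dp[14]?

 a  0  1  2  3  4  5  6  7  8  9 10 11 12 13 14 15 16 17 18 19
dp  0  -  1  1  2  2  1  1  2  2  2  3  2  2  2  3  3  3  3  3
(- denotes ∞ / unreachable)

2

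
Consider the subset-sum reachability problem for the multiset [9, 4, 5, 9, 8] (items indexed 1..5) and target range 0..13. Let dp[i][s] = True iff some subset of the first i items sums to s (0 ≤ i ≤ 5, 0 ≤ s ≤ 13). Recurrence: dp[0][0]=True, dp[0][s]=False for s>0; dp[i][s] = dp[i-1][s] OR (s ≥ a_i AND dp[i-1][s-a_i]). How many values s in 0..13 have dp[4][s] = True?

i\s   0   1   2   3   4   5   6   7   8   9  10  11  12  13
  0   T   F   F   F   F   F   F   F   F   F   F   F   F   F
  1   T   F   F   F   F   F   F   F   F   T   F   F   F   F
  2   T   F   F   F   T   F   F   F   F   T   F   F   F   T
  3   T   F   F   F   T   T   F   F   F   T   F   F   F   T
  4   T   F   F   F   T   T   F   F   F   T   F   F   F   T
  5   T   F   F   F   T   T   F   F   T   T   F   F   T   T

5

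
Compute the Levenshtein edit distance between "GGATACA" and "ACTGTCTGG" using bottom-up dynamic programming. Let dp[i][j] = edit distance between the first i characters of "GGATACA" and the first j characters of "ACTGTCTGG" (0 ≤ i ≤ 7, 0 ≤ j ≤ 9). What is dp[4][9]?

7

   ''  A  C  T  G  T  C  T  G  G
''  0  1  2  3  4  5  6  7  8  9
 G  1  1  2  3  3  4  5  6  7  8
 G  2  2  2  3  3  4  5  6  6  7
 A  3  2  3  3  4  4  5  6  7  7
 T  4  3  3  3  4  4  5  5  6  7
 A  5  4  4  4  4  5  5  6  6  7
 C  6  5  4  5  5  5  5  6  7  7
 A  7  6  5  5  6  6  6  6  7  8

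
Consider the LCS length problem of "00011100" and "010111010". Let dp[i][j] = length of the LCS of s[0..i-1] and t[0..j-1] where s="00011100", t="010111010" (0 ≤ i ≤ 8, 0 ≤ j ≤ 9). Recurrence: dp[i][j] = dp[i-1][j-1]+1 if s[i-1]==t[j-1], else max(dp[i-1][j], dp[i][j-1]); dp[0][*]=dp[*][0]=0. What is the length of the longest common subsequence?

   ''  0  1  0  1  1  1  0  1  0
''  0  0  0  0  0  0  0  0  0  0
 0  0  1  1  1  1  1  1  1  1  1
 0  0  1  1  2  2  2  2  2  2  2
 0  0  1  1  2  2  2  2  3  3  3
 1  0  1  2  2  3  3  3  3  4  4
 1  0  1  2  2  3  4  4  4  4  4
 1  0  1  2  2  3  4  5  5  5  5
 0  0  1  2  3  3  4  5  6  6  6
 0  0  1  2  3  3  4  5  6  6  7

7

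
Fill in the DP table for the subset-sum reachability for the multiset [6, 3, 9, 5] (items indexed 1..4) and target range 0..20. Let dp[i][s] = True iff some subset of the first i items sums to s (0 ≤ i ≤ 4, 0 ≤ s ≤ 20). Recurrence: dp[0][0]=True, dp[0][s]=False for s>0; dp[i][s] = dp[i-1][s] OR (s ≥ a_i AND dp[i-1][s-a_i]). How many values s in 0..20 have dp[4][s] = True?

i\s   0   1   2   3   4   5   6   7   8   9  10  11  12  13  14  15  16  17  18  19  20
  0   T   F   F   F   F   F   F   F   F   F   F   F   F   F   F   F   F   F   F   F   F
  1   T   F   F   F   F   F   T   F   F   F   F   F   F   F   F   F   F   F   F   F   F
  2   T   F   F   T   F   F   T   F   F   T   F   F   F   F   F   F   F   F   F   F   F
  3   T   F   F   T   F   F   T   F   F   T   F   F   T   F   F   T   F   F   T   F   F
  4   T   F   F   T   F   T   T   F   T   T   F   T   T   F   T   T   F   T   T   F   T

13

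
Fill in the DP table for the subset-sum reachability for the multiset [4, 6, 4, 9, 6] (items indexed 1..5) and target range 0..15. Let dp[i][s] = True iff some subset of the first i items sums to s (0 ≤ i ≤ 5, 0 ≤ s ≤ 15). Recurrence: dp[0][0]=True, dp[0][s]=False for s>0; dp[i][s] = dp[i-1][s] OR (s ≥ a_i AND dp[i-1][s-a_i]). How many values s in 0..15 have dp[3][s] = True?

6

i\s   0   1   2   3   4   5   6   7   8   9  10  11  12  13  14  15
  0   T   F   F   F   F   F   F   F   F   F   F   F   F   F   F   F
  1   T   F   F   F   T   F   F   F   F   F   F   F   F   F   F   F
  2   T   F   F   F   T   F   T   F   F   F   T   F   F   F   F   F
  3   T   F   F   F   T   F   T   F   T   F   T   F   F   F   T   F
  4   T   F   F   F   T   F   T   F   T   T   T   F   F   T   T   T
  5   T   F   F   F   T   F   T   F   T   T   T   F   T   T   T   T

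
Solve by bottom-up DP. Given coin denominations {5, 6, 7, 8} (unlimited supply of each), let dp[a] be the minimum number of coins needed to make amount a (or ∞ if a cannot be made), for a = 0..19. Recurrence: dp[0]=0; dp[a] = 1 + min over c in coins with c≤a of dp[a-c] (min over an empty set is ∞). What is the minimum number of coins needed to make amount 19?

 a  0  1  2  3  4  5  6  7  8  9 10 11 12 13 14 15 16 17 18 19
dp  0  -  -  -  -  1  1  1  1  -  2  2  2  2  2  2  2  3  3  3
(- denotes ∞ / unreachable)

3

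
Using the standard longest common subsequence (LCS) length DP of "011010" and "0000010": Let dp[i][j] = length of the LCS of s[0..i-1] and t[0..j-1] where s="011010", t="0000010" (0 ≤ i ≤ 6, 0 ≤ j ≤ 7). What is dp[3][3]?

1

   ''  0  0  0  0  0  1  0
''  0  0  0  0  0  0  0  0
 0  0  1  1  1  1  1  1  1
 1  0  1  1  1  1  1  2  2
 1  0  1  1  1  1  1  2  2
 0  0  1  2  2  2  2  2  3
 1  0  1  2  2  2  2  3  3
 0  0  1  2  3  3  3  3  4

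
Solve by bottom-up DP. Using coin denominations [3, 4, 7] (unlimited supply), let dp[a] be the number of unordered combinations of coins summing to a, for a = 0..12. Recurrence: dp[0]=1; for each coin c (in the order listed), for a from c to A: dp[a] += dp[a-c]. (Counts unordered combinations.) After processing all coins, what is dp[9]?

after  coin     0     1     2     3     4     5     6     7     8     9    10    11    12
          3     1     0     0     1     0     0     1     0     0     1     0     0     1
          4     1     0     0     1     1     0     1     1     1     1     1     1     2
          7     1     0     0     1     1     0     1     2     1     1     2     2     2

1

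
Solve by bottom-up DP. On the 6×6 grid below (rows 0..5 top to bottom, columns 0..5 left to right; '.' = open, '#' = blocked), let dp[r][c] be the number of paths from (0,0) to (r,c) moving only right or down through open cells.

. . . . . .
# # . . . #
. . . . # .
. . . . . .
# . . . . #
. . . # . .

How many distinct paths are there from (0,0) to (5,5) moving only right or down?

9

r\c   0   1   2   3   4   5
  0   1   1   1   1   1   1
  1   0   0   1   2   3   0
  2   0   0   1   3   0   0
  3   0   0   1   4   4   4
  4   0   0   1   5   9   0
  5   0   0   1   0   9   9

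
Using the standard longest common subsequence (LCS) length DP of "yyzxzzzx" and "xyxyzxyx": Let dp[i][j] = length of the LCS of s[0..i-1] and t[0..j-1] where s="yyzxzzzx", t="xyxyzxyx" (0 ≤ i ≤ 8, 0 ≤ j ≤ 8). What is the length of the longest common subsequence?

5

   ''  x  y  x  y  z  x  y  x
''  0  0  0  0  0  0  0  0  0
 y  0  0  1  1  1  1  1  1  1
 y  0  0  1  1  2  2  2  2  2
 z  0  0  1  1  2  3  3  3  3
 x  0  1  1  2  2  3  4  4  4
 z  0  1  1  2  2  3  4  4  4
 z  0  1  1  2  2  3  4  4  4
 z  0  1  1  2  2  3  4  4  4
 x  0  1  1  2  2  3  4  4  5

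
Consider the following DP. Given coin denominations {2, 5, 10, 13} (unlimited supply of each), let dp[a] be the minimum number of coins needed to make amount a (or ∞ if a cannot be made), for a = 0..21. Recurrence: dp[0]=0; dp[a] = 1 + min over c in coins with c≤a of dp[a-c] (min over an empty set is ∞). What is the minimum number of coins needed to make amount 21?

 a  0  1  2  3  4  5  6  7  8  9 10 11 12 13 14 15 16 17 18 19 20 21
dp  0  -  1  -  2  1  3  2  4  3  1  4  2  1  3  2  4  3  2  4  2  5
(- denotes ∞ / unreachable)

5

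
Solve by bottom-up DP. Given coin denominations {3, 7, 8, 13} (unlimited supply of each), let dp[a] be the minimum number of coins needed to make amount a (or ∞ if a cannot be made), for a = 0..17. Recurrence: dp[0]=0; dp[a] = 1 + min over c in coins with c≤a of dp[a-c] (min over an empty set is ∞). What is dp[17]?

 a  0  1  2  3  4  5  6  7  8  9 10 11 12 13 14 15 16 17
dp  0  -  -  1  -  -  2  1  1  3  2  2  4  1  2  2  2  3
(- denotes ∞ / unreachable)

3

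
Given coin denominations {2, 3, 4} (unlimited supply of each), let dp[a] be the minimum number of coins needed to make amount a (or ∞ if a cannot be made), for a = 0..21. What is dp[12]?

 a  0  1  2  3  4  5  6  7  8  9 10 11 12 13 14 15 16 17 18 19 20 21
dp  0  -  1  1  1  2  2  2  2  3  3  3  3  4  4  4  4  5  5  5  5  6
(- denotes ∞ / unreachable)

3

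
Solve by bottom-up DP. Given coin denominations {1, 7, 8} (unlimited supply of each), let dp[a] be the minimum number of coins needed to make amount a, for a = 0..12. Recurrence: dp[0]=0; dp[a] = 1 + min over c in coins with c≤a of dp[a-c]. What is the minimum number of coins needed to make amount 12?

5

 a  0  1  2  3  4  5  6  7  8  9 10 11 12
dp  0  1  2  3  4  5  6  1  1  2  3  4  5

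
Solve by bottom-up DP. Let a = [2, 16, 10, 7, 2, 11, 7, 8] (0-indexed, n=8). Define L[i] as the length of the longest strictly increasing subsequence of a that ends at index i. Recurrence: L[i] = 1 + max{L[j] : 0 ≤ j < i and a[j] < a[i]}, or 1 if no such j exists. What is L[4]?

   i    0    1    2    3    4    5    6    7
a[i]    2   16   10    7    2   11    7    8
L[i]    1    2    2    2    1    3    2    3

1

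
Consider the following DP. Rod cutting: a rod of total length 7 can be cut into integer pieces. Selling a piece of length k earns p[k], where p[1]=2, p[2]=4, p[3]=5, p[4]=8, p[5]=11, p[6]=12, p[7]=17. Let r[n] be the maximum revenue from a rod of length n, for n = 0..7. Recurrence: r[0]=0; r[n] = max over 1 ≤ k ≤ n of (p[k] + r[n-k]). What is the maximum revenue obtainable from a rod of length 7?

   n    0    1    2    3    4    5    6    7
r[n]    0    2    4    6    8   11   13   17

17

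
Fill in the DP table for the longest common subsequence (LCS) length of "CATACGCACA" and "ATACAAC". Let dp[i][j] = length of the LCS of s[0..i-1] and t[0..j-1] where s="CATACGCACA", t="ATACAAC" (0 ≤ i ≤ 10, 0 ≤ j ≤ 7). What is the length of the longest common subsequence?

   ''  A  T  A  C  A  A  C
''  0  0  0  0  0  0  0  0
 C  0  0  0  0  1  1  1  1
 A  0  1  1  1  1  2  2  2
 T  0  1  2  2  2  2  2  2
 A  0  1  2  3  3  3  3  3
 C  0  1  2  3  4  4  4  4
 G  0  1  2  3  4  4  4  4
 C  0  1  2  3  4  4  4  5
 A  0  1  2  3  4  5  5  5
 C  0  1  2  3  4  5  5  6
 A  0  1  2  3  4  5  6  6

6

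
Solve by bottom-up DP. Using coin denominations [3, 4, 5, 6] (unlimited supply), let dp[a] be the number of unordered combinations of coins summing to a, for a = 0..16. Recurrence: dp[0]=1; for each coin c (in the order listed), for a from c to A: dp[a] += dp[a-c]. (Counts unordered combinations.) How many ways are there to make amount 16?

after  coin     0     1     2     3     4     5     6     7     8     9    10    11    12    13    14    15    16
          3     1     0     0     1     0     0     1     0     0     1     0     0     1     0     0     1     0
          4     1     0     0     1     1     0     1     1     1     1     1     1     2     1     1     2     2
          5     1     0     0     1     1     1     1     1     2     2     2     2     3     3     3     4     4
          6     1     0     0     1     1     1     2     1     2     3     3     3     5     4     5     7     7

7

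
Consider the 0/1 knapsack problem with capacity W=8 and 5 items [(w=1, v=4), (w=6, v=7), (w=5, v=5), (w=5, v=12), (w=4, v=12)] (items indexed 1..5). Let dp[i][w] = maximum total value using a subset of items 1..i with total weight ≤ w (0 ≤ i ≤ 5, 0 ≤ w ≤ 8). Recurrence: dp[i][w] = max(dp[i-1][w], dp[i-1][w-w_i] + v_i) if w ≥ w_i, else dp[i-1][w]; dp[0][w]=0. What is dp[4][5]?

i\w   0   1   2   3   4   5   6   7   8
  0   0   0   0   0   0   0   0   0   0
  1   0   4   4   4   4   4   4   4   4
  2   0   4   4   4   4   4   7  11  11
  3   0   4   4   4   4   5   9  11  11
  4   0   4   4   4   4  12  16  16  16
  5   0   4   4   4  12  16  16  16  16

12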